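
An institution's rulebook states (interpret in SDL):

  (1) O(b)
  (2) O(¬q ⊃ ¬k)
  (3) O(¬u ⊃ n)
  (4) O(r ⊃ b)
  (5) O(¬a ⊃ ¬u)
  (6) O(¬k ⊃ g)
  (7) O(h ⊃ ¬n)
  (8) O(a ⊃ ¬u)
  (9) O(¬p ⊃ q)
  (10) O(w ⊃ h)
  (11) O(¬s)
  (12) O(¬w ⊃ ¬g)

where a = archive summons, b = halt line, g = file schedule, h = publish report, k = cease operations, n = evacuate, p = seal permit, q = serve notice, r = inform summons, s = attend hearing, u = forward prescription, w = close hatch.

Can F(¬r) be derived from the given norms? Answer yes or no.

No

Premise 4 is O(r ⊃ b); even if O(b) held, inferring O(r) would be affirming the consequent — invalid.
No other premise forces O(r). An ideal world satisfying every premise can still have ¬r true, so F(¬r) is not derivable.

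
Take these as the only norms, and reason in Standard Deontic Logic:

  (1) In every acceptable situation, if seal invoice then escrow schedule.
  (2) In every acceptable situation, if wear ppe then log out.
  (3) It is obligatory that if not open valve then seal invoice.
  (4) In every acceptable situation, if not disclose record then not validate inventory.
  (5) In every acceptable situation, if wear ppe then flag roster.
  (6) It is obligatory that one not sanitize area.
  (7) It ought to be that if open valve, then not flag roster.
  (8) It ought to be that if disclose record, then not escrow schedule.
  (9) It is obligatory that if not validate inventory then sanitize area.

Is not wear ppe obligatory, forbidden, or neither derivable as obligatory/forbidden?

Premise 6 states O(¬sanitize_area) outright.
Premise 9 is O(¬validate_inventory → sanitize_area); contrapositively O(¬sanitize_area → validate_inventory). Since O(¬sanitize_area) holds, K gives O(validate_inventory).
Premise 4, O(¬disclose_record → ¬validate_inventory), contraposes to O(validate_inventory → disclose_record); with O(validate_inventory) we get O(disclose_record).
Applying K to premise 8 (O(disclose_record → ¬escrow_schedule)) and O(disclose_record) yields O(¬escrow_schedule).
Premise 1 is O(seal_invoice → escrow_schedule); contrapositively O(¬escrow_schedule → ¬seal_invoice). Since O(¬escrow_schedule) holds, K gives O(¬seal_invoice).
Premise 3 is O(¬open_valve → seal_invoice); contrapositively O(¬seal_invoice → open_valve). Since O(¬seal_invoice) holds, K gives O(open_valve).
Premise 7 is O(open_valve → ¬flag_roster); since O(open_valve), deontic closure gives O(¬flag_roster).
The contrapositive of premise 5 (O(wear_ppe → flag_roster)) is O(¬flag_roster → ¬wear_ppe), and O(¬flag_roster) is already established, so O(¬wear_ppe).
Premise 2 does not contribute to this derivation.
Hence ¬wear_ppe is obligatory.

Obligatory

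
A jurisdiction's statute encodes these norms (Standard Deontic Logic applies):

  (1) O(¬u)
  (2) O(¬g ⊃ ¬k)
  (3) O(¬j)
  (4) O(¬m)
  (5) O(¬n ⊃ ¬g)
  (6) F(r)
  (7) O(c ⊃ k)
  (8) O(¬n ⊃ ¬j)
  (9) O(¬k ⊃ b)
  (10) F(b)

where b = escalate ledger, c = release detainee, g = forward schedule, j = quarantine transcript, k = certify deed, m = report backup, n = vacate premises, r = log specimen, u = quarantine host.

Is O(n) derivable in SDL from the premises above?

F(b) at premise 10 means O(¬b).
Premise 9 is O(¬k ⊃ b); contrapositively O(¬b ⊃ k). Since O(¬b) holds, K gives O(k).
Premise 2, O(¬g ⊃ ¬k), contraposes to O(k ⊃ g); with O(k) we get O(g).
The contrapositive of premise 5 (O(¬n ⊃ ¬g)) is O(g ⊃ n), and O(g) is already established, so O(n).
Premises 1, 3, 4, 6, 7, 8 do not contribute to this derivation.
So O(n) follows.

Yes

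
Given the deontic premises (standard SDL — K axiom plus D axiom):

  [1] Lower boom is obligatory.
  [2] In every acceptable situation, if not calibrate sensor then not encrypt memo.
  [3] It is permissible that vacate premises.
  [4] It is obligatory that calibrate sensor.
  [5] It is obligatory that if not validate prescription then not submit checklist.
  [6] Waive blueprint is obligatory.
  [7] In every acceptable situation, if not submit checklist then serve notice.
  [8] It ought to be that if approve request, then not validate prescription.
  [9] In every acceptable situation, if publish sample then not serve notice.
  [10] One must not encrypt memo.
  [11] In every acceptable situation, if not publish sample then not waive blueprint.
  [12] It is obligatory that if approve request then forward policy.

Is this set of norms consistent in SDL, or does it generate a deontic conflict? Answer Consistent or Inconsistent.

Premise 2 is O(¬calibrate_sensor → ¬encrypt_memo); even if O(¬encrypt_memo) held, inferring O(¬calibrate_sensor) would be affirming the consequent — invalid.
So O(¬calibrate_sensor) is not derivable, and the apparent clash with O(calibrate_sensor) does not arise.
A world satisfying every obligation exists (e.g. approve_request=false, calibrate_sensor=true, encrypt_memo=false, forward_policy=false, lower_boom=true, publish_sample=true, serve_notice=false, submit_checklist=true, vacate_premises=false, validate_prescription=true, waive_blueprint=true); no atom is both obligatory and forbidden, so the set is consistent.

Consistent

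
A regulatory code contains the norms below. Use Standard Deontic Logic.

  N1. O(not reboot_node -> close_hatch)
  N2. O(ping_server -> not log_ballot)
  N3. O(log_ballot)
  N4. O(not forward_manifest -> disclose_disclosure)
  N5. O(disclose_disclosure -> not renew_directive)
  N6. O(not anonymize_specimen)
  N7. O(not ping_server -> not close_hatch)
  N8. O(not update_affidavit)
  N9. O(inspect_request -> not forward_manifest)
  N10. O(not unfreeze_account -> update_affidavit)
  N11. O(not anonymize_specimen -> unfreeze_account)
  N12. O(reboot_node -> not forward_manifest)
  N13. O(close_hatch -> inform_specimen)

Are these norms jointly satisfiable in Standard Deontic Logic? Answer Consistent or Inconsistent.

Consistent

Premise 10 is O(not unfreeze_account -> update_affidavit), but O(not unfreeze_account) is not derivable from the premises, so it does not yield O(update_affidavit).
So O(update_affidavit) is not derivable, and the apparent clash with O(not update_affidavit) does not arise.
A world satisfying every obligation exists (e.g. anonymize_specimen=false, close_hatch=false, disclose_disclosure=true, forward_manifest=false, inform_specimen=false, inspect_request=false, log_ballot=true, ping_server=false, reboot_node=true, renew_directive=false, unfreeze_account=true, update_affidavit=false); no atom is both obligatory and forbidden, so the set is consistent.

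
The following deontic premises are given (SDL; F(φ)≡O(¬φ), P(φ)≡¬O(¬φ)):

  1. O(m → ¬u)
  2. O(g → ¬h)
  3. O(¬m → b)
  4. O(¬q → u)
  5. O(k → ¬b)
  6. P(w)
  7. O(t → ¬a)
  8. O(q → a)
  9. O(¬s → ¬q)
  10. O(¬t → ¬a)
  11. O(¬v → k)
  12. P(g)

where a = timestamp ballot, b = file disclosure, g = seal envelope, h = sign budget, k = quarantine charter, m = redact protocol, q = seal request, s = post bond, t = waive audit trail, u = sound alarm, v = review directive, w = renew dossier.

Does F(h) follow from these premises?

No

Premise 2 is O(g → ¬h), but O(g) is not derivable from the premises (the permission P(g) asserts only ¬O(¬g), not O(g)), so it does not yield O(¬h).
No other premise forces O(¬h). An ideal world satisfying every premise can still have h true, so F(h) is not derivable.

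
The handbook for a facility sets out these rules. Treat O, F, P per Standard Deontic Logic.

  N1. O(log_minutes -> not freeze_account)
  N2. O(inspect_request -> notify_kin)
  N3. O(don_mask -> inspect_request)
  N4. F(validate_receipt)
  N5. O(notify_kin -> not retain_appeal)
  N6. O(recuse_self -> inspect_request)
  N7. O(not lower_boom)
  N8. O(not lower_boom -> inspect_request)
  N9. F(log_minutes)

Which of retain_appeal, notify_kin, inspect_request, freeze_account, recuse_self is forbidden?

retain_appeal

From premise 7 we have O(not lower_boom).
From O(not lower_boom) and premise 8, O(not lower_boom -> inspect_request), we obtain O(inspect_request).
Applying K to premise 2 (O(inspect_request -> notify_kin)) and O(inspect_request) yields O(notify_kin).
With premise 5, O(notify_kin -> not retain_appeal), the K-axiom yields O(not retain_appeal).
So O(not retain_appeal) holds, i.e. retain_appeal is forbidden. None of the other listed options is forbidden under the premises.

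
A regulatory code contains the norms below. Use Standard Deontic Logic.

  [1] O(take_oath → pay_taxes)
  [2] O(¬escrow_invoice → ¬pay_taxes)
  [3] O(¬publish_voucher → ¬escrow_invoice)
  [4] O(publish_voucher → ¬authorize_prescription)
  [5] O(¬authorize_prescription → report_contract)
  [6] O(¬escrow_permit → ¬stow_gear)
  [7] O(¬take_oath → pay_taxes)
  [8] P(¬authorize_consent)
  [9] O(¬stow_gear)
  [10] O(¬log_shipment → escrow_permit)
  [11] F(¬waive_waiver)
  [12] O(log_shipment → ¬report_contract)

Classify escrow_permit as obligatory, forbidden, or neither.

Obligatory

By case analysis on ¬take_oath: premise 7 gives O(¬take_oath → pay_taxes) and premise 1 gives O(take_oath → pay_taxes), so O(pay_taxes) either way.
Premise 2, O(¬escrow_invoice → ¬pay_taxes), contraposes to O(pay_taxes → escrow_invoice); with O(pay_taxes) we get O(escrow_invoice).
The contrapositive of premise 3 (O(¬publish_voucher → ¬escrow_invoice)) is O(escrow_invoice → publish_voucher), and O(escrow_invoice) is already established, so O(publish_voucher).
Premise 4 is O(publish_voucher → ¬authorize_prescription); since O(publish_voucher), deontic closure gives O(¬authorize_prescription).
From O(¬authorize_prescription) and premise 5, O(¬authorize_prescription → report_contract), we obtain O(report_contract).
The contrapositive of premise 12 (O(log_shipment → ¬report_contract)) is O(report_contract → ¬log_shipment), and O(report_contract) is already established, so O(¬log_shipment).
From O(¬log_shipment) and premise 10, O(¬log_shipment → escrow_permit), we obtain O(escrow_permit).
Premises 6, 8, 9, 11 do not contribute to this derivation.
Hence escrow_permit is obligatory.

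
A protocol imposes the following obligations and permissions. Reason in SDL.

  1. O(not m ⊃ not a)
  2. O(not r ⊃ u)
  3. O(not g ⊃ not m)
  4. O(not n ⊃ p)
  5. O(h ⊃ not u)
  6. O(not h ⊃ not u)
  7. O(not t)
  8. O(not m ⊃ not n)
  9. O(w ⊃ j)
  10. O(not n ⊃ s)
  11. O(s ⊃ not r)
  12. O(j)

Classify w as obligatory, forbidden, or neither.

Neither

Premise 9 is O(w ⊃ j); even if O(j) held, inferring O(w) would be affirming the consequent — invalid.
No premise or chain of K-axiom applications forces O(w), and none forces O(not w). So w is neither obligatory nor forbidden under these norms.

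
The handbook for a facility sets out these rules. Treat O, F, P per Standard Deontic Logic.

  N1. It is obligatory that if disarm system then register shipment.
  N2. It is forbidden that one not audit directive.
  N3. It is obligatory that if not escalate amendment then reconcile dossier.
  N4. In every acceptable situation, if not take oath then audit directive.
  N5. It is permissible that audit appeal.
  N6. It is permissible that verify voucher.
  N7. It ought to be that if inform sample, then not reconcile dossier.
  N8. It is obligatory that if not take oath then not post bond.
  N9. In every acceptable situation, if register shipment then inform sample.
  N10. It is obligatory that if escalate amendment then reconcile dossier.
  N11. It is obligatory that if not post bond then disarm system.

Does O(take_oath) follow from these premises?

Premises 10 and 3 cover both cases: O(escalate_amendment → reconcile_dossier) and O(¬escalate_amendment → reconcile_dossier). Since escalate_amendment ∨ ¬escalate_amendment is a tautology, O(reconcile_dossier) follows.
Premise 7 is O(inform_sample → ¬reconcile_dossier); contrapositively O(reconcile_dossier → ¬inform_sample). Since O(reconcile_dossier) holds, K gives O(¬inform_sample).
Premise 9 is O(register_shipment → inform_sample); contrapositively O(¬inform_sample → ¬register_shipment). Since O(¬inform_sample) holds, K gives O(¬register_shipment).
The contrapositive of premise 1 (O(disarm_system → register_shipment)) is O(¬register_shipment → ¬disarm_system), and O(¬register_shipment) is already established, so O(¬disarm_system).
Premise 11 is O(¬post_bond → disarm_system); contrapositively O(¬disarm_system → post_bond). Since O(¬disarm_system) holds, K gives O(post_bond).
Premise 8, O(¬take_oath → ¬post_bond), contraposes to O(post_bond → take_oath); with O(post_bond) we get O(take_oath).
Premises 2, 4, 5, 6 do not contribute to this derivation.
So O(take_oath) follows.

Yes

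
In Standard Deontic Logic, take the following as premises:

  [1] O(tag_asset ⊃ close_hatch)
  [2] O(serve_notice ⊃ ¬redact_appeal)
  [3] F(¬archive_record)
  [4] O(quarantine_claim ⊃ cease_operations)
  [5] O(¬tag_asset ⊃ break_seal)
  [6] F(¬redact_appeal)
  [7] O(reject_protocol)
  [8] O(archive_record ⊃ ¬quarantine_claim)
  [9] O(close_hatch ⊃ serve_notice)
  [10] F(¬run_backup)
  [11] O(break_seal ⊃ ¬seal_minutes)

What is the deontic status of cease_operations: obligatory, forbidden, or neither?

Premise 4 is O(quarantine_claim ⊃ cease_operations), but O(quarantine_claim) is not derivable from the premises, so it does not yield O(cease_operations).
No premise or chain of K-axiom applications forces O(cease_operations), and none forces O(¬cease_operations). So cease_operations is neither obligatory nor forbidden under these norms.

Neither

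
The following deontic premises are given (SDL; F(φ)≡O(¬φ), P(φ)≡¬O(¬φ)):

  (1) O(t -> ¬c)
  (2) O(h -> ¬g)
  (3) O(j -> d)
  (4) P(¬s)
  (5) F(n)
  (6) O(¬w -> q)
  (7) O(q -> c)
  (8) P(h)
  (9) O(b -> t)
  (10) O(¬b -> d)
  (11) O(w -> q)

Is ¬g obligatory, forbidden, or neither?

Neither

Premise 2 is O(h -> ¬g), but O(h) is not derivable from the premises (the permission P(h) asserts only ¬O(¬h), not O(h)), so it does not yield O(¬g).
No premise or chain of K-axiom applications forces O(¬g), and none forces O(g). So ¬g is neither obligatory nor forbidden under these norms.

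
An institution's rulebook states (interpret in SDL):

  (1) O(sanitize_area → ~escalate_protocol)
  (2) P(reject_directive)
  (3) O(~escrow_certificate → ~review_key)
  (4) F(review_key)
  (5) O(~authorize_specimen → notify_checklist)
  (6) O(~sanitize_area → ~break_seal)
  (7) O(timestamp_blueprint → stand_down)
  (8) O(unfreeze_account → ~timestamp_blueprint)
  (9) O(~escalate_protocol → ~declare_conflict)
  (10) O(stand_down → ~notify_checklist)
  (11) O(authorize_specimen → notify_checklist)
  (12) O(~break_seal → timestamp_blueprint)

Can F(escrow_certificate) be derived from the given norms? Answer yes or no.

No

Premise 3 is O(~escrow_certificate → ~review_key); even if O(~review_key) held, inferring O(~escrow_certificate) would be affirming the consequent — invalid.
No other premise forces O(~escrow_certificate). An ideal world satisfying every premise can still have escrow_certificate true, so F(escrow_certificate) is not derivable.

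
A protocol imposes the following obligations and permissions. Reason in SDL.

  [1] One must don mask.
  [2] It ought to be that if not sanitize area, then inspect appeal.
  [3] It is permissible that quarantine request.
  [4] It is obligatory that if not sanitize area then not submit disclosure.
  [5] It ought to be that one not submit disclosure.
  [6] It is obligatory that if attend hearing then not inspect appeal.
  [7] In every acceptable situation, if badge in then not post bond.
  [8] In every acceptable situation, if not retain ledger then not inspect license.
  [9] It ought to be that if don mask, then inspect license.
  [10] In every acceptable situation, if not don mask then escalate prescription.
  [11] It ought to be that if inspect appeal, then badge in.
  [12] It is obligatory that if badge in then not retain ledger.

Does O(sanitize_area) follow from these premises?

Premise 1 states O(don_mask) outright.
Premise 9 is O(don_mask → inspect_license); since O(don_mask), deontic closure gives O(inspect_license).
Premise 8, O(¬retain_ledger → ¬inspect_license), contraposes to O(inspect_license → retain_ledger); with O(inspect_license) we get O(retain_ledger).
Premise 12, O(badge_in → ¬retain_ledger), contraposes to O(retain_ledger → ¬badge_in); with O(retain_ledger) we get O(¬badge_in).
Premise 11, O(inspect_appeal → badge_in), contraposes to O(¬badge_in → ¬inspect_appeal); with O(¬badge_in) we get O(¬inspect_appeal).
Premise 2, O(¬sanitize_area → inspect_appeal), contraposes to O(¬inspect_appeal → sanitize_area); with O(¬inspect_appeal) we get O(sanitize_area).
Premises 3, 4, 5, 6, 7, 10 do not contribute to this derivation.
So O(sanitize_area) follows.

Yes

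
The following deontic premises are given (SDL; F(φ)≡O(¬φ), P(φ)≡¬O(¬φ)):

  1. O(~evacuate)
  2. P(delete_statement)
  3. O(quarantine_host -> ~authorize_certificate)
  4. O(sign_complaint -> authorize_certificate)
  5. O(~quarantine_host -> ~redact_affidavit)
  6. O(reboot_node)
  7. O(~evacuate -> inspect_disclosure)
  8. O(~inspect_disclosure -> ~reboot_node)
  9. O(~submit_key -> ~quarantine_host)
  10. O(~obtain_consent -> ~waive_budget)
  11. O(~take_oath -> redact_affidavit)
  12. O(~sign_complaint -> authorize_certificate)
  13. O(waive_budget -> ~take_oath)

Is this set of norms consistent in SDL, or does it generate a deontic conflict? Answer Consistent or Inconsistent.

Consistent

Premise 8 is O(~inspect_disclosure -> ~reboot_node), but O(~inspect_disclosure) is not derivable from the premises, so it does not yield O(~reboot_node).
So O(~reboot_node) is not derivable, and the apparent clash with O(reboot_node) does not arise.
A world satisfying every obligation exists (e.g. authorize_certificate=true, delete_statement=false, evacuate=false, inspect_disclosure=true, obtain_consent=false, quarantine_host=false, reboot_node=true, redact_affidavit=false, sign_complaint=false, submit_key=false, take_oath=true, waive_budget=false); no atom is both obligatory and forbidden, so the set is consistent.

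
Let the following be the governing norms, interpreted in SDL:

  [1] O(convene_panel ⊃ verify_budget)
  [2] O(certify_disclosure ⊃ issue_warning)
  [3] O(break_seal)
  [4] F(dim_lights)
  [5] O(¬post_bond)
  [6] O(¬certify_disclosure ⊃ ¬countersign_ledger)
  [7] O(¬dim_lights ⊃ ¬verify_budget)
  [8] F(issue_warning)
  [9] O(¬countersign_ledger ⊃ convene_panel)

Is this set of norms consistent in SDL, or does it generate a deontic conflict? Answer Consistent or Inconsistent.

Premise 4 is F(dim_lights), i.e. O(¬dim_lights).
From O(¬dim_lights) and premise 7, O(¬dim_lights ⊃ ¬verify_budget), we obtain O(¬verify_budget).
The contrapositive of premise 1 (O(convene_panel ⊃ verify_budget)) is O(¬verify_budget ⊃ ¬convene_panel), and O(¬verify_budget) is already established, so O(¬convene_panel).
Premise 9, O(¬countersign_ledger ⊃ convene_panel), contraposes to O(¬convene_panel ⊃ countersign_ledger); with O(¬convene_panel) we get O(countersign_ledger).
Premise 6 is O(¬certify_disclosure ⊃ ¬countersign_ledger); contrapositively O(countersign_ledger ⊃ certify_disclosure). Since O(countersign_ledger) holds, K gives O(certify_disclosure).
From O(certify_disclosure) and premise 2, O(certify_disclosure ⊃ issue_warning), we obtain O(issue_warning).
However, F(issue_warning) at premise 8 amounts to O(¬issue_warning).
We now have both O(issue_warning) and O(¬issue_warning) — issue_warning is simultaneously obligatory and forbidden, violating the D-axiom.

Inconsistent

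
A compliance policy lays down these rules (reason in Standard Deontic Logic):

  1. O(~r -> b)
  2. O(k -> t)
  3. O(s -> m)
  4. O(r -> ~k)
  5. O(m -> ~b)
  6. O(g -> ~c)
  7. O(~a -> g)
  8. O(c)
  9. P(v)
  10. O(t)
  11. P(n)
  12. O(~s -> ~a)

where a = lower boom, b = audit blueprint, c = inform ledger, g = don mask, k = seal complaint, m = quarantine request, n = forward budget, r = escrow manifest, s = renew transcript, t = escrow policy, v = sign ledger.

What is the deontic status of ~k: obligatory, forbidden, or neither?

Obligatory

From premise 8 we have O(c).
Premise 6 is O(g -> ~c); contrapositively O(c -> ~g). Since O(c) holds, K gives O(~g).
Premise 7, O(~a -> g), contraposes to O(~g -> a); with O(~g) we get O(a).
Premise 12 is O(~s -> ~a); contrapositively O(a -> s). Since O(a) holds, K gives O(s).
Applying K to premise 3 (O(s -> m)) and O(s) yields O(m).
With premise 5, O(m -> ~b), the K-axiom yields O(~b).
Premise 1, O(~r -> b), contraposes to O(~b -> r); with O(~b) we get O(r).
With premise 4, O(r -> ~k), the K-axiom yields O(~k).
Premises 2, 9, 10, 11 do not contribute to this derivation.
Hence ~k is obligatory.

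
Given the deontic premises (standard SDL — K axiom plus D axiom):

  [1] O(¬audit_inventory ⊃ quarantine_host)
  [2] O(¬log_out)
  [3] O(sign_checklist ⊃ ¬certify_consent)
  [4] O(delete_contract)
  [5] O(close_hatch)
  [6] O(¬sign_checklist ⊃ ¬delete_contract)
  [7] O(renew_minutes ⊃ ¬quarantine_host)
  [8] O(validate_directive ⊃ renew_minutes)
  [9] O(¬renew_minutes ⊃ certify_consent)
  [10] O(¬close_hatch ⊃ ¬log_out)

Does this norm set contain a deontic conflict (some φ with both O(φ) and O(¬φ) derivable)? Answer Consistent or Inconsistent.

Consistent

Premise 10 is O(¬close_hatch ⊃ ¬log_out); even if O(¬log_out) held, inferring O(¬close_hatch) would be affirming the consequent — invalid.
So O(¬close_hatch) is not derivable, and the apparent clash with O(close_hatch) does not arise.
A world satisfying every obligation exists (e.g. audit_inventory=true, certify_consent=false, close_hatch=true, delete_contract=true, log_out=false, quarantine_host=false, renew_minutes=true, sign_checklist=true, validate_directive=false); no atom is both obligatory and forbidden, so the set is consistent.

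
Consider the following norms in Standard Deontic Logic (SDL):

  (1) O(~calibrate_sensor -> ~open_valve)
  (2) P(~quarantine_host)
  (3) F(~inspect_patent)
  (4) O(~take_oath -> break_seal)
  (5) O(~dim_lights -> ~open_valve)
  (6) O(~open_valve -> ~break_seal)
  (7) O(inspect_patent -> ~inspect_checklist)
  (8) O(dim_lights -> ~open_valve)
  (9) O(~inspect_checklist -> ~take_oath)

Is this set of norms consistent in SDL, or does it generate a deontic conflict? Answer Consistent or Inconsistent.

Inconsistent

By case analysis on dim_lights: premise 8 gives O(dim_lights -> ~open_valve) and premise 5 gives O(~dim_lights -> ~open_valve), so O(~open_valve) either way.
Premise 6 is O(~open_valve -> ~break_seal); since O(~open_valve), deontic closure gives O(~break_seal).
Premise 4, O(~take_oath -> break_seal), contraposes to O(~break_seal -> take_oath); with O(~break_seal) we get O(take_oath).
Premise 9 is O(~inspect_checklist -> ~take_oath); contrapositively O(take_oath -> inspect_checklist). Since O(take_oath) holds, K gives O(inspect_checklist).
Premise 7, O(inspect_patent -> ~inspect_checklist), contraposes to O(inspect_checklist -> ~inspect_patent); with O(inspect_checklist) we get O(~inspect_patent).
Yet premise 3 is F(~inspect_patent), i.e. O(inspect_patent).
We now have both O(~inspect_patent) and O(inspect_patent) — inspect_patent is simultaneously obligatory and forbidden, violating the D-axiom.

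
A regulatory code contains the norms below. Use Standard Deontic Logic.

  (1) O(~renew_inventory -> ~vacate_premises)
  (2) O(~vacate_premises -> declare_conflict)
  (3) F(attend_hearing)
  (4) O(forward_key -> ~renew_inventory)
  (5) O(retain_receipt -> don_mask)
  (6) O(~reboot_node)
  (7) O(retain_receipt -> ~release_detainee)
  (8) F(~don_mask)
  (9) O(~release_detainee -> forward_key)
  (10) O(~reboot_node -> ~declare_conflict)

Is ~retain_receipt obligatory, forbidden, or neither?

Obligatory

Premise 6 gives O(~reboot_node).
With premise 10, O(~reboot_node -> ~declare_conflict), the K-axiom yields O(~declare_conflict).
Premise 2, O(~vacate_premises -> declare_conflict), contraposes to O(~declare_conflict -> vacate_premises); with O(~declare_conflict) we get O(vacate_premises).
Premise 1 is O(~renew_inventory -> ~vacate_premises); contrapositively O(vacate_premises -> renew_inventory). Since O(vacate_premises) holds, K gives O(renew_inventory).
Premise 4, O(forward_key -> ~renew_inventory), contraposes to O(renew_inventory -> ~forward_key); with O(renew_inventory) we get O(~forward_key).
Premise 9 is O(~release_detainee -> forward_key); contrapositively O(~forward_key -> release_detainee). Since O(~forward_key) holds, K gives O(release_detainee).
Premise 7, O(retain_receipt -> ~release_detainee), contraposes to O(release_detainee -> ~retain_receipt); with O(release_detainee) we get O(~retain_receipt).
Premises 3, 5, 8 do not contribute to this derivation.
Hence ~retain_receipt is obligatory.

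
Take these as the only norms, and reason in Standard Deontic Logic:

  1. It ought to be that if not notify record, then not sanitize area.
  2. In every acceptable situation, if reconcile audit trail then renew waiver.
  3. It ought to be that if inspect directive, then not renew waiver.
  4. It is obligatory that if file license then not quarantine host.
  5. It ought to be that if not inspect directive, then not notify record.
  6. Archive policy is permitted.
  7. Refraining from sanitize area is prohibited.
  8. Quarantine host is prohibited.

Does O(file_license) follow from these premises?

Premise 4 is O(file_license → ¬quarantine_host); even if O(¬quarantine_host) held, inferring O(file_license) would be affirming the consequent — invalid.
No other premise forces O(file_license). An ideal world satisfying every premise can still have file_license false, so O(file_license) is not derivable.

No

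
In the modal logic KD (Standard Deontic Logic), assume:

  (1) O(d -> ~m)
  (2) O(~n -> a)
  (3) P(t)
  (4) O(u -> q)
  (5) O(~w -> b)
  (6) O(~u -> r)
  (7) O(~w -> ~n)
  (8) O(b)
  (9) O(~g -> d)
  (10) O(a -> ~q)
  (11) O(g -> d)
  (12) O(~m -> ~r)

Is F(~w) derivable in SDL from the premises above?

By case analysis on ~g: premise 9 gives O(~g -> d) and premise 11 gives O(g -> d), so O(d) either way.
Premise 1 is O(d -> ~m); since O(d), deontic closure gives O(~m).
With premise 12, O(~m -> ~r), the K-axiom yields O(~r).
Premise 6, O(~u -> r), contraposes to O(~r -> u); with O(~r) we get O(u).
Premise 4 is O(u -> q); since O(u), deontic closure gives O(q).
Premise 10 is O(a -> ~q); contrapositively O(q -> ~a). Since O(q) holds, K gives O(~a).
Premise 2 is O(~n -> a); contrapositively O(~a -> n). Since O(~a) holds, K gives O(n).
Premise 7 is O(~w -> ~n); contrapositively O(n -> w). Since O(n) holds, K gives O(w).
Premises 3, 5, 8 do not contribute to this derivation.
So O(w) holds, i.e. F(~w). The claim follows.

Yes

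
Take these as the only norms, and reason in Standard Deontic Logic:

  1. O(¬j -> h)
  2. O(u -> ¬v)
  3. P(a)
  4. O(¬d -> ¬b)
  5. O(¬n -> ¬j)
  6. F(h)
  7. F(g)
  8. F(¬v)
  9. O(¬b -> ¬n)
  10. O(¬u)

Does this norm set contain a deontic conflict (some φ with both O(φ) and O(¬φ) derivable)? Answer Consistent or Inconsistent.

Premise 2 is O(u -> ¬v), but O(u) is not derivable from the premises, so it does not yield O(¬v).
So O(¬v) is not derivable, and the apparent clash with O(v) does not arise.
A world satisfying every obligation exists (e.g. a=false, b=true, d=true, g=false, h=false, j=true, n=true, u=false, v=true); no atom is both obligatory and forbidden, so the set is consistent.

Consistent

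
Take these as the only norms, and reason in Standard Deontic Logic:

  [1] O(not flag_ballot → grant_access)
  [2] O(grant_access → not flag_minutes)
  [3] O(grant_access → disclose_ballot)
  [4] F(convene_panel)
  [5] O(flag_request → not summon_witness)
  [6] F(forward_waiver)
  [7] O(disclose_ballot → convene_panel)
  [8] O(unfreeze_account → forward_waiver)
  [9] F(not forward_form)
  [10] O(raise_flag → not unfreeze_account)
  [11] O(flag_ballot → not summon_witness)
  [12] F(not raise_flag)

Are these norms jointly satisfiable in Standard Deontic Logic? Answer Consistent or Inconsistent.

Premise 8 is O(unfreeze_account → forward_waiver), but O(unfreeze_account) is not derivable from the premises, so it does not yield O(forward_waiver).
So O(forward_waiver) is not derivable, and the apparent clash with O(not forward_waiver) does not arise.
A world satisfying every obligation exists (e.g. convene_panel=false, disclose_ballot=false, flag_ballot=true, flag_minutes=false, flag_request=false, forward_form=true, forward_waiver=false, grant_access=false, raise_flag=true, summon_witness=false, unfreeze_account=false); no atom is both obligatory and forbidden, so the set is consistent.

Consistent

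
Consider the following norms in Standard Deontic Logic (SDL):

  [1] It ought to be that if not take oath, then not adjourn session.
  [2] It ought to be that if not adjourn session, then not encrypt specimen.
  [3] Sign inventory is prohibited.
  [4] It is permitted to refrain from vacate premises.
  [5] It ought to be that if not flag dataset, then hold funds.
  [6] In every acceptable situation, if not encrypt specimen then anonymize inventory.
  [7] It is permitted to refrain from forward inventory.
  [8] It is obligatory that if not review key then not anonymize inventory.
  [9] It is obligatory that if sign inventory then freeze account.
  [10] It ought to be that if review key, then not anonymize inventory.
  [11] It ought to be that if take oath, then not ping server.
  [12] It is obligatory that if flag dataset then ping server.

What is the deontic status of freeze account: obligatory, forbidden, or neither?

Neither

Premise 9 is O(sign_inventory → freeze_account), but O(sign_inventory) is not derivable from the premises, so it does not yield O(freeze_account).
No premise or chain of K-axiom applications forces O(freeze_account), and none forces O(¬freeze_account). So freeze_account is neither obligatory nor forbidden under these norms.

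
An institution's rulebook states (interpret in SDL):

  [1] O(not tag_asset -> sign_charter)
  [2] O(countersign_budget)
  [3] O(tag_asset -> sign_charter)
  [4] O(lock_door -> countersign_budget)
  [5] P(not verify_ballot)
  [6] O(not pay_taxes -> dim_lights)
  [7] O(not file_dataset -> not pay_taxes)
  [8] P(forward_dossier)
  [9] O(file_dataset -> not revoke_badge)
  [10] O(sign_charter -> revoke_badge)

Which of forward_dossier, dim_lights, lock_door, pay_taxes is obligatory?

By case analysis on tag_asset: premise 3 gives O(tag_asset -> sign_charter) and premise 1 gives O(not tag_asset -> sign_charter), so O(sign_charter) either way.
From O(sign_charter) and premise 10, O(sign_charter -> revoke_badge), we obtain O(revoke_badge).
The contrapositive of premise 9 (O(file_dataset -> not revoke_badge)) is O(revoke_badge -> not file_dataset), and O(revoke_badge) is already established, so O(not file_dataset).
With premise 7, O(not file_dataset -> not pay_taxes), the K-axiom yields O(not pay_taxes).
With premise 6, O(not pay_taxes -> dim_lights), the K-axiom yields O(dim_lights).
So O(dim_lights) holds — dim_lights is obligatory. None of the other listed options is made obligatory by any chain of premises.

dim_lights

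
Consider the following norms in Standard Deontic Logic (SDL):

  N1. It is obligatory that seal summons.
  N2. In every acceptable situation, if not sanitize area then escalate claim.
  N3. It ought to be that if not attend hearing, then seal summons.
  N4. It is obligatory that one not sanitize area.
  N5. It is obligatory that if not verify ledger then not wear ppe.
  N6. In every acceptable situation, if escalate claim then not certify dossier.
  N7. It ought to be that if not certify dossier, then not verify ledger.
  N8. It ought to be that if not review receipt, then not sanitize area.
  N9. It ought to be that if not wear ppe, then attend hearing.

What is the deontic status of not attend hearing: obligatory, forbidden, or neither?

Forbidden

Premise 4 gives O(¬sanitize_area).
Premise 2 is O(¬sanitize_area → escalate_claim); since O(¬sanitize_area), deontic closure gives O(escalate_claim).
Applying K to premise 6 (O(escalate_claim → ¬certify_dossier)) and O(escalate_claim) yields O(¬certify_dossier).
Applying K to premise 7 (O(¬certify_dossier → ¬verify_ledger)) and O(¬certify_dossier) yields O(¬verify_ledger).
From O(¬verify_ledger) and premise 5, O(¬verify_ledger → ¬wear_ppe), we obtain O(¬wear_ppe).
From O(¬wear_ppe) and premise 9, O(¬wear_ppe → attend_hearing), we obtain O(attend_hearing).
Premises 1, 3, 8 do not contribute to this derivation.
Thus O(attend_hearing), which is F(¬attend_hearing): ¬attend_hearing is forbidden.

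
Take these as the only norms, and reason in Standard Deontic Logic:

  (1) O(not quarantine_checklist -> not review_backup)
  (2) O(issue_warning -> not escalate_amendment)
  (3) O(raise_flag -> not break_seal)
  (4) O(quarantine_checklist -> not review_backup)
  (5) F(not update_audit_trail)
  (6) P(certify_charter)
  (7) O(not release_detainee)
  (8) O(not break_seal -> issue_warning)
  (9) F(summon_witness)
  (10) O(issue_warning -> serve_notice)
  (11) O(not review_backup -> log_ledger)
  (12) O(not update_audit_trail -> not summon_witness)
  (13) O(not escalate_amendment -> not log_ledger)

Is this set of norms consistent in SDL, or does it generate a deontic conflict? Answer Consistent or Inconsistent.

Premise 12 is O(not update_audit_trail -> not summon_witness); even if O(not summon_witness) held, inferring O(not update_audit_trail) would be affirming the consequent — invalid.
So O(not update_audit_trail) is not derivable, and the apparent clash with O(update_audit_trail) does not arise.
A world satisfying every obligation exists (e.g. break_seal=true, certify_charter=false, escalate_amendment=true, issue_warning=false, log_ledger=true, quarantine_checklist=false, raise_flag=false, release_detainee=false, review_backup=false, serve_notice=false, summon_witness=false, update_audit_trail=true); no atom is both obligatory and forbidden, so the set is consistent.

Consistent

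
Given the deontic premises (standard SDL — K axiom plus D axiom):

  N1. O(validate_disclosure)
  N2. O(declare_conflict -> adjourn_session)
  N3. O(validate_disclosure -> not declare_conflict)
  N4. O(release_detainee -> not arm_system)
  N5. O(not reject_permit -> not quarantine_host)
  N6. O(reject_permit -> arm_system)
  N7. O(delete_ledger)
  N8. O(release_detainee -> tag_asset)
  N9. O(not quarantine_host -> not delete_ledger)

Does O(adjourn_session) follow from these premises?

No

Premise 2 is O(declare_conflict -> adjourn_session), but O(declare_conflict) is not derivable from the premises, so it does not yield O(adjourn_session).
No other premise forces O(adjourn_session). An ideal world satisfying every premise can still have adjourn_session false, so O(adjourn_session) is not derivable.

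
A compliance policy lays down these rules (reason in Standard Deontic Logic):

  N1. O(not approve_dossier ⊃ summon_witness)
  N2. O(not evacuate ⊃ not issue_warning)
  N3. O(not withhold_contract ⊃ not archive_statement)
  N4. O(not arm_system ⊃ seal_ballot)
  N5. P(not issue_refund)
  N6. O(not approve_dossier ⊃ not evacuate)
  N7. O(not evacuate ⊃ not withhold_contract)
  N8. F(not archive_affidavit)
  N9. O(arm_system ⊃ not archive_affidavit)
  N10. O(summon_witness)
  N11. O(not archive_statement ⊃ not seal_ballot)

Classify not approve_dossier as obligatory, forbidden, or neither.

Premise 8, F(not archive_affidavit), is equivalent to O(archive_affidavit).
Premise 9 is O(arm_system ⊃ not archive_affidavit); contrapositively O(archive_affidavit ⊃ not arm_system). Since O(archive_affidavit) holds, K gives O(not arm_system).
With premise 4, O(not arm_system ⊃ seal_ballot), the K-axiom yields O(seal_ballot).
The contrapositive of premise 11 (O(not archive_statement ⊃ not seal_ballot)) is O(seal_ballot ⊃ archive_statement), and O(seal_ballot) is already established, so O(archive_statement).
Premise 3 is O(not withhold_contract ⊃ not archive_statement); contrapositively O(archive_statement ⊃ withhold_contract). Since O(archive_statement) holds, K gives O(withhold_contract).
Premise 7 is O(not evacuate ⊃ not withhold_contract); contrapositively O(withhold_contract ⊃ evacuate). Since O(withhold_contract) holds, K gives O(evacuate).
Premise 6, O(not approve_dossier ⊃ not evacuate), contraposes to O(evacuate ⊃ approve_dossier); with O(evacuate) we get O(approve_dossier).
Premises 1, 2, 5, 10 do not contribute to this derivation.
Thus O(approve_dossier), which is F(not approve_dossier): not approve_dossier is forbidden.

Forbidden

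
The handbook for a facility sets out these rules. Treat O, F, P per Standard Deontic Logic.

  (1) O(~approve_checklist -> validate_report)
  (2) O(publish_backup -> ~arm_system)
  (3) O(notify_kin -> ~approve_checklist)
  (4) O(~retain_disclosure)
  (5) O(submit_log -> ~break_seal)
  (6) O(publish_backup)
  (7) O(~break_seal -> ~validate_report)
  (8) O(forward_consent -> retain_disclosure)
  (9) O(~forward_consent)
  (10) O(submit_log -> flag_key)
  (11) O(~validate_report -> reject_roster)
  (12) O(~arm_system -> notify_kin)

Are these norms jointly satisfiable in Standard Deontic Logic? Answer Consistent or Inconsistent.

Premise 8 is O(forward_consent -> retain_disclosure), but O(forward_consent) is not derivable from the premises, so it does not yield O(retain_disclosure).
So O(retain_disclosure) is not derivable, and the apparent clash with O(~retain_disclosure) does not arise.
A world satisfying every obligation exists (e.g. approve_checklist=false, arm_system=false, break_seal=true, flag_key=false, forward_consent=false, notify_kin=true, publish_backup=true, reject_roster=false, retain_disclosure=false, submit_log=false, validate_report=true); no atom is both obligatory and forbidden, so the set is consistent.

Consistent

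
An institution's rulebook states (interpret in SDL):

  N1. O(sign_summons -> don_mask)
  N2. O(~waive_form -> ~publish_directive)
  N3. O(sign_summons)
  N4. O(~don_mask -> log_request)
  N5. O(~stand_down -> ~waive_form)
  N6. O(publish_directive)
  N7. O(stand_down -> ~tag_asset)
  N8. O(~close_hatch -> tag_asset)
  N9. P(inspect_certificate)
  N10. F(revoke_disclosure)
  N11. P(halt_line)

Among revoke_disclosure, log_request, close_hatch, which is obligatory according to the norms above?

Premise 6 gives O(publish_directive).
The contrapositive of premise 2 (O(~waive_form -> ~publish_directive)) is O(publish_directive -> waive_form), and O(publish_directive) is already established, so O(waive_form).
Premise 5, O(~stand_down -> ~waive_form), contraposes to O(waive_form -> stand_down); with O(waive_form) we get O(stand_down).
Applying K to premise 7 (O(stand_down -> ~tag_asset)) and O(stand_down) yields O(~tag_asset).
Premise 8, O(~close_hatch -> tag_asset), contraposes to O(~tag_asset -> close_hatch); with O(~tag_asset) we get O(close_hatch).
So O(close_hatch) holds — close_hatch is obligatory. None of the other listed options is made obligatory by any chain of premises.

close_hatch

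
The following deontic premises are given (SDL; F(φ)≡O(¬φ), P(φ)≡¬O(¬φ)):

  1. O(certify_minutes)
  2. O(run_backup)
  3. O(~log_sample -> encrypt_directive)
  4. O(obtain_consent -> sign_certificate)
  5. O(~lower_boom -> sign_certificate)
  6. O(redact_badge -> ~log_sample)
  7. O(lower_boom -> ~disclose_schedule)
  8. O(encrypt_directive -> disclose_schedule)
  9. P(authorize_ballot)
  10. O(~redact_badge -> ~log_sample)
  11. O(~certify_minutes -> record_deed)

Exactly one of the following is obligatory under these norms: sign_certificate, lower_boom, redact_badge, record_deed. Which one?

sign_certificate

By case analysis on redact_badge: premise 6 gives O(redact_badge -> ~log_sample) and premise 10 gives O(~redact_badge -> ~log_sample), so O(~log_sample) either way.
Applying K to premise 3 (O(~log_sample -> encrypt_directive)) and O(~log_sample) yields O(encrypt_directive).
Applying K to premise 8 (O(encrypt_directive -> disclose_schedule)) and O(encrypt_directive) yields O(disclose_schedule).
Premise 7 is O(lower_boom -> ~disclose_schedule); contrapositively O(disclose_schedule -> ~lower_boom). Since O(disclose_schedule) holds, K gives O(~lower_boom).
From O(~lower_boom) and premise 5, O(~lower_boom -> sign_certificate), we obtain O(sign_certificate).
So O(sign_certificate) holds — sign_certificate is obligatory. None of the other listed options is made obligatory by any chain of premises.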